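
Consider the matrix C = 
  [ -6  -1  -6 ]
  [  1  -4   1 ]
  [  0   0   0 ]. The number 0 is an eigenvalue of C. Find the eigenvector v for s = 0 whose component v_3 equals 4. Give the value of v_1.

C = [[-6, -1, -6], [1, -4, 1], [0, 0, 0]].
Solving (C)v = 0 gives the eigenspace spanned by (-4, 0, 4).
With v_3 = 4, v = (-4, 0, 4), so v_1 = -4.

-4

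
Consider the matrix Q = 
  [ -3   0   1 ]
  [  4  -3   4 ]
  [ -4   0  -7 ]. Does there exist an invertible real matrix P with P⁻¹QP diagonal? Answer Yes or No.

Characteristic polynomial: p(t) = t^3 + 13t^2 + 55t + 75 = (t + 3)(t + 5)^2.
t = -5 has algebraic multiplicity 2; rank(Q + 5I) = 2, so geometric multiplicity = 1.
Geometric multiplicity < algebraic multiplicity, so Q is not diagonalizable.

No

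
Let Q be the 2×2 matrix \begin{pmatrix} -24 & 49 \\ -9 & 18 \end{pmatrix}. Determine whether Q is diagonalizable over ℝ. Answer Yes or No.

Characteristic polynomial: p(r) = r^2 + 6r + 9 = (r + 3)^2.
r = -3 has algebraic multiplicity 2; rank(Q + 3I) = 1, so geometric multiplicity = 1.
Geometric multiplicity < algebraic multiplicity, so Q is not diagonalizable.

No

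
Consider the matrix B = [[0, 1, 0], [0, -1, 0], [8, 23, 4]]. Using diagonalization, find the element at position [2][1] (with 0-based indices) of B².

77

Characteristic polynomial: t^3 - 3t^2 - 4t = t(t - 4)(t + 1), so the eigenvalues are -1, 0, 4.
t=-1: eigenvector (-1, 1, -3).
t=0: eigenvector (1, 0, -2).
t=4: eigenvector (0, 0, 1).
P = [[-1, 1, 0], [1, 0, 0], [-3, -2, 1]], D = diag(-1, 0, 4), P⁻¹ = [[0, 1, 0], [1, 1, 0], [2, 5, 1]].
B² = P·diag(1, 0, 16)·P⁻¹ = [[0, -1, 0], [0, 1, 0], [32, 77, 16]].
The requested entry is 77.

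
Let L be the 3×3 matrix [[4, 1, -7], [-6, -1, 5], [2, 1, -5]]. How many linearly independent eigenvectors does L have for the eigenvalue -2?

1

L + 2I = [[6, 1, -7], [-6, 1, 5], [2, 1, -3]].
This matrix has rank 2, so its null space has dimension 3 − 2 = 1.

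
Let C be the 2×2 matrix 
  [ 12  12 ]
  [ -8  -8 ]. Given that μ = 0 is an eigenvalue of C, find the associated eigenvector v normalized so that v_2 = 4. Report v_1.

-4

C = [[12, 12], [-8, -8]].
Solving (C)v = 0 gives the eigenspace spanned by (-4, 4).
With v_2 = 4, v = (-4, 4), so v_1 = -4.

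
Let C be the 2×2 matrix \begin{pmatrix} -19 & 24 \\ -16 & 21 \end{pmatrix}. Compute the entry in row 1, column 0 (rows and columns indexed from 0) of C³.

Characteristic polynomial: μ^2 - 2μ - 15 = (μ - 5)(μ + 3), so the eigenvalues are -3, 5.
μ=-3: eigenvector (-3, -2).
μ=5: eigenvector (1, 1).
P = [[-3, 1], [-2, 1]], D = diag(-3, 5), P⁻¹ = [[-1, 1], [-2, 3]].
C³ = P·diag(-27, 125)·P⁻¹ = [[-331, 456], [-304, 429]].
The requested entry is -304.

-304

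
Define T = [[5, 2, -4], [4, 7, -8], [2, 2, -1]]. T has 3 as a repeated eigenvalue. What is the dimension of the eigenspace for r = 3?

2

T − 3I = [[2, 2, -4], [4, 4, -8], [2, 2, -4]].
This matrix has rank 1, so its null space has dimension 3 − 1 = 2.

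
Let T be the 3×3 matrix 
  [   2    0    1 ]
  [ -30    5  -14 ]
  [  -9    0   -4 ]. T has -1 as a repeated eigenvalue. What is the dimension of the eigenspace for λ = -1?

T + 1I = [[3, 0, 1], [-30, 6, -14], [-9, 0, -3]].
This matrix has rank 2, so its null space has dimension 3 − 2 = 1.

1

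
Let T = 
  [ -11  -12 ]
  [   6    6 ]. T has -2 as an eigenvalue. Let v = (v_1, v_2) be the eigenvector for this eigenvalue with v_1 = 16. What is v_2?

-12

T + 2I = [[-9, -12], [6, 8]].
Solving (T + 2I)v = 0 gives the eigenspace spanned by (16, -12).
With v_1 = 16, v = (16, -12), so v_2 = -12.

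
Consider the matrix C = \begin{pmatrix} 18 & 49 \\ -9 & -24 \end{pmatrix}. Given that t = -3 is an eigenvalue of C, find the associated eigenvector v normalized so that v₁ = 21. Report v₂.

C + 3I = [[21, 49], [-9, -21]].
Solving (C + 3I)v = 0 gives the eigenspace spanned by (21, -9).
With v₁ = 21, v = (21, -9), so v₂ = -9.

-9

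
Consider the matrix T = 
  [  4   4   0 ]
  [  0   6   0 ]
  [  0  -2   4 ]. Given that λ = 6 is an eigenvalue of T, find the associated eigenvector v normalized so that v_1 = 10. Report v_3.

-5

T − 6I = [[-2, 4, 0], [0, 0, 0], [0, -2, -2]].
Solving (T − 6I)v = 0 gives the eigenspace spanned by (10, 5, -5).
With v_1 = 10, v = (10, 5, -5), so v_3 = -5.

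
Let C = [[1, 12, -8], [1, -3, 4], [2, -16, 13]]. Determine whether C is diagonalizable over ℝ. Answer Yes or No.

Characteristic polynomial: p(r) = r^3 - 11r^2 + 39r - 45 = (r - 5)(r - 3)^2.
r = 3 has algebraic multiplicity 2; rank(C − 3I) = 2, so geometric multiplicity = 1.
Geometric multiplicity < algebraic multiplicity, so C is not diagonalizable.

No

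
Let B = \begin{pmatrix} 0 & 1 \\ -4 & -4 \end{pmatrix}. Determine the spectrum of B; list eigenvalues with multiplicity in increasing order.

Characteristic polynomial: p(λ) = λ^2 + 4λ + 4 = (λ + 2)^2.
Roots (with multiplicity): -2, -2.

-2, -2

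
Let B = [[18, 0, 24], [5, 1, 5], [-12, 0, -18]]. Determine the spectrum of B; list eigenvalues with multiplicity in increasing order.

Characteristic polynomial: p(μ) = μ^3 - μ^2 - 36μ + 36 = (μ - 6)(μ - 1)(μ + 6).
Roots (with multiplicity): -6, 1, 6.

-6, 1, 6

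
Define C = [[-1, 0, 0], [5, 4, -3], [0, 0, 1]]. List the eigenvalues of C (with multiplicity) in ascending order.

-1, 1, 4

Characteristic polynomial: p(μ) = μ^3 - 4μ^2 - μ + 4 = (μ - 4)(μ - 1)(μ + 1).
Roots (with multiplicity): -1, 1, 4.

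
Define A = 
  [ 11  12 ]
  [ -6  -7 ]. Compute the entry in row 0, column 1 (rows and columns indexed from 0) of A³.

Characteristic polynomial: λ^2 - 4λ - 5 = (λ - 5)(λ + 1), so the eigenvalues are -1, 5.
λ=-1: eigenvector (1, -1).
λ=5: eigenvector (-2, 1).
P = [[1, -2], [-1, 1]], D = diag(-1, 5), P⁻¹ = [[-1, -2], [-1, -1]].
A³ = P·diag(-1, 125)·P⁻¹ = [[251, 252], [-126, -127]].
The requested entry is 252.

252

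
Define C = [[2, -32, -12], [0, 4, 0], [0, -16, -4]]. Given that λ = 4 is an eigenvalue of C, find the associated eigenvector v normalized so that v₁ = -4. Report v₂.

C − 4I = [[-2, -32, -12], [0, 0, 0], [0, -16, -8]].
Solving (C − 4I)v = 0 gives the eigenspace spanned by (-4, 1, -2).
With v₁ = -4, v = (-4, 1, -2), so v₂ = 1.

1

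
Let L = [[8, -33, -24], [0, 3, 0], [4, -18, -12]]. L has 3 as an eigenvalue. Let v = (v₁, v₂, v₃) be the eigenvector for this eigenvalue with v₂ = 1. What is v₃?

L − 3I = [[5, -33, -24], [0, 0, 0], [4, -18, -15]].
Solving (L − 3I)v = 0 gives the eigenspace spanned by (-3, 1, -2).
With v₂ = 1, v = (-3, 1, -2), so v₃ = -2.

-2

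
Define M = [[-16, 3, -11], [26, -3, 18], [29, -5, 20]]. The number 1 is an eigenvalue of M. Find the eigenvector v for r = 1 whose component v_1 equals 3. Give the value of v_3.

M − 1I = [[-17, 3, -11], [26, -4, 18], [29, -5, 19]].
Solving (M − 1I)v = 0 gives the eigenspace spanned by (3, 6, -3).
With v_1 = 3, v = (3, 6, -3), so v_3 = -3.

-3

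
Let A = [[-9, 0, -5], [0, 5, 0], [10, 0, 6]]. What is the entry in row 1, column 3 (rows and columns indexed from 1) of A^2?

15

Characteristic polynomial: r^3 - 2r^2 - 19r + 20 = (r - 5)(r - 1)(r + 4), so the eigenvalues are -4, 1, 5.
r=5: eigenvector (0, 1, 0).
r=1: eigenvector (1, 0, -2).
r=-4: eigenvector (1, 0, -1).
P = [[0, 1, 1], [1, 0, 0], [0, -2, -1]], D = diag(5, 1, -4), P⁻¹ = [[0, 1, 0], [-1, 0, -1], [2, 0, 1]].
A² = P·diag(25, 1, 16)·P⁻¹ = [[31, 0, 15], [0, 25, 0], [-30, 0, -14]].
The requested entry is 15.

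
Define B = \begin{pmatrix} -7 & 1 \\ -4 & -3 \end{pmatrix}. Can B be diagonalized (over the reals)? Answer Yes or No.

No

Characteristic polynomial: p(r) = r^2 + 10r + 25 = (r + 5)^2.
r = -5 has algebraic multiplicity 2; rank(B + 5I) = 1, so geometric multiplicity = 1.
Geometric multiplicity < algebraic multiplicity, so B is not diagonalizable.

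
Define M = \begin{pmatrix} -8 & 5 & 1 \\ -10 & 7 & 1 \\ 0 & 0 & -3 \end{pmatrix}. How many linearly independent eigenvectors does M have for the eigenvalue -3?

M + 3I = [[-5, 5, 1], [-10, 10, 1], [0, 0, 0]].
This matrix has rank 2, so its null space has dimension 3 − 2 = 1.

1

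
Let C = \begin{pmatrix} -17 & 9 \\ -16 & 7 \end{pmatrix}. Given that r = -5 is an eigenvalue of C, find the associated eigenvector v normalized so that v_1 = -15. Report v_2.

C + 5I = [[-12, 9], [-16, 12]].
Solving (C + 5I)v = 0 gives the eigenspace spanned by (-15, -20).
With v_1 = -15, v = (-15, -20), so v_2 = -20.

-20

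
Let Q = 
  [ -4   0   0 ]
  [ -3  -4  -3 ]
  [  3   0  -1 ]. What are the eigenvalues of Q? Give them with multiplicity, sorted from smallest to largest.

Characteristic polynomial: p(λ) = λ^3 + 9λ^2 + 24λ + 16 = (λ + 1)(λ + 4)^2.
Roots (with multiplicity): -4, -4, -1.

-4, -4, -1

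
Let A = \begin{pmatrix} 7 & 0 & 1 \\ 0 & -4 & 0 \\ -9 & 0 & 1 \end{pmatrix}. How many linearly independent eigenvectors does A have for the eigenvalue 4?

1

A − 4I = [[3, 0, 1], [0, -8, 0], [-9, 0, -3]].
This matrix has rank 2, so its null space has dimension 3 − 2 = 1.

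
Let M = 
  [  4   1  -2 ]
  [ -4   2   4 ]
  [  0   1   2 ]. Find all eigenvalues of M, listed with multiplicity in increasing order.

2, 2, 4

Characteristic polynomial: p(μ) = μ^3 - 8μ^2 + 20μ - 16 = (μ - 4)(μ - 2)^2.
Roots (with multiplicity): 2, 2, 4.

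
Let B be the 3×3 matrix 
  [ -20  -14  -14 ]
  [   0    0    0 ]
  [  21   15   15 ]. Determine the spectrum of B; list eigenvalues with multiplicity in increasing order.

Characteristic polynomial: p(λ) = λ^3 + 5λ^2 - 6λ = λ(λ - 1)(λ + 6).
Roots (with multiplicity): -6, 0, 1.

-6, 0, 1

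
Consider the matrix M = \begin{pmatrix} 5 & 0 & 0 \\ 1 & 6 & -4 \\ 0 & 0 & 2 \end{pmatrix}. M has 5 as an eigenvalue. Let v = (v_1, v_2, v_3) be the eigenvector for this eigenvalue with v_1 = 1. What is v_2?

-1

M − 5I = [[0, 0, 0], [1, 1, -4], [0, 0, -3]].
Solving (M − 5I)v = 0 gives the eigenspace spanned by (1, -1, 0).
With v_1 = 1, v = (1, -1, 0), so v_2 = -1.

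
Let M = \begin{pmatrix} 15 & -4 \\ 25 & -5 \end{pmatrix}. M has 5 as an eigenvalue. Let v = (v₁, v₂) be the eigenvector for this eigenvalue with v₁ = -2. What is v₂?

M − 5I = [[10, -4], [25, -10]].
Solving (M − 5I)v = 0 gives the eigenspace spanned by (-2, -5).
With v₁ = -2, v = (-2, -5), so v₂ = -5.

-5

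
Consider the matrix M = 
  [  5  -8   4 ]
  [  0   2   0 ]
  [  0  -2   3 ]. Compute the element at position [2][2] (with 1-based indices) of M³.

8

Characteristic polynomial: t^3 - 10t^2 + 31t - 30 = (t - 5)(t - 3)(t - 2), so the eigenvalues are 2, 3, 5.
t=5: eigenvector (1, 0, 0).
t=2: eigenvector (0, 1, 2).
t=3: eigenvector (-2, 0, 1).
P = [[1, 0, -2], [0, 1, 0], [0, 2, 1]], D = diag(5, 2, 3), P⁻¹ = [[1, -4, 2], [0, 1, 0], [0, -2, 1]].
M³ = P·diag(125, 8, 27)·P⁻¹ = [[125, -392, 196], [0, 8, 0], [0, -38, 27]].
The requested entry is 8.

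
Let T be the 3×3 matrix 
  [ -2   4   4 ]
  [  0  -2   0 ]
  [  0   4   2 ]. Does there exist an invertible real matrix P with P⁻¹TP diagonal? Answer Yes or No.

Yes

Characteristic polynomial: p(λ) = λ^3 + 2λ^2 - 4λ - 8 = (λ - 2)(λ + 2)^2.
λ = -2 has algebraic multiplicity 2; rank(T + 2I) = 1, so geometric multiplicity = 2.
Every eigenvalue has geometric = algebraic multiplicity, so T is diagonalizable.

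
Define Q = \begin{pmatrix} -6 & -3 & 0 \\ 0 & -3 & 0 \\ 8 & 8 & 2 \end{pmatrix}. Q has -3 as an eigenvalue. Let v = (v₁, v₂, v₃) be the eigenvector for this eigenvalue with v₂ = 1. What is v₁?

-1

Q + 3I = [[-3, -3, 0], [0, 0, 0], [8, 8, 5]].
Solving (Q + 3I)v = 0 gives the eigenspace spanned by (-1, 1, 0).
With v₂ = 1, v = (-1, 1, 0), so v₁ = -1.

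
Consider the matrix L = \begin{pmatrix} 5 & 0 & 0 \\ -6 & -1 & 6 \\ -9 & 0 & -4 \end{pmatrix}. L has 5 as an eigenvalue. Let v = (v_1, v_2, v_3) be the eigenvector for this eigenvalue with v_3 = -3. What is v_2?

L − 5I = [[0, 0, 0], [-6, -6, 6], [-9, 0, -9]].
Solving (L − 5I)v = 0 gives the eigenspace spanned by (3, -6, -3).
With v_3 = -3, v = (3, -6, -3), so v_2 = -6.

-6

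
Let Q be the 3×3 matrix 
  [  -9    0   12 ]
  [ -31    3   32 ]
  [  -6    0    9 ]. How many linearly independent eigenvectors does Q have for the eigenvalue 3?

1

Q − 3I = [[-12, 0, 12], [-31, 0, 32], [-6, 0, 6]].
This matrix has rank 2, so its null space has dimension 3 − 2 = 1.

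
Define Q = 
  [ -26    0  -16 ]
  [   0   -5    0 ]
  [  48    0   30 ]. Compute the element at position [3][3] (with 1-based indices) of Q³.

Characteristic polynomial: r^3 + r^2 - 32r - 60 = (r - 6)(r + 2)(r + 5), so the eigenvalues are -5, -2, 6.
r=6: eigenvector (1, 0, -2).
r=-5: eigenvector (0, 1, 0).
r=-2: eigenvector (2, 0, -3).
P = [[1, 0, 2], [0, 1, 0], [-2, 0, -3]], D = diag(6, -5, -2), P⁻¹ = [[-3, 0, -2], [0, 1, 0], [2, 0, 1]].
Q³ = P·diag(216, -125, -8)·P⁻¹ = [[-680, 0, -448], [0, -125, 0], [1344, 0, 888]].
The requested entry is 888.

888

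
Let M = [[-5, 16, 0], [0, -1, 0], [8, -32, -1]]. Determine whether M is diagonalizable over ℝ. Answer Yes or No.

Characteristic polynomial: p(r) = r^3 + 7r^2 + 11r + 5 = (r + 1)^2(r + 5).
r = -1 has algebraic multiplicity 2; rank(M + 1I) = 1, so geometric multiplicity = 2.
Every eigenvalue has geometric = algebraic multiplicity, so M is diagonalizable.

Yes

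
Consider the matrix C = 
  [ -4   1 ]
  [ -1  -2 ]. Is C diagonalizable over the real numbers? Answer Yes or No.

No

Characteristic polynomial: p(μ) = μ^2 + 6μ + 9 = (μ + 3)^2.
μ = -3 has algebraic multiplicity 2; rank(C + 3I) = 1, so geometric multiplicity = 1.
Geometric multiplicity < algebraic multiplicity, so C is not diagonalizable.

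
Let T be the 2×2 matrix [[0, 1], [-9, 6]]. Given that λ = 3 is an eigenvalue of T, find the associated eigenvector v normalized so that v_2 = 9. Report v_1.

T − 3I = [[-3, 1], [-9, 3]].
Solving (T − 3I)v = 0 gives the eigenspace spanned by (3, 9).
With v_2 = 9, v = (3, 9), so v_1 = 3.

3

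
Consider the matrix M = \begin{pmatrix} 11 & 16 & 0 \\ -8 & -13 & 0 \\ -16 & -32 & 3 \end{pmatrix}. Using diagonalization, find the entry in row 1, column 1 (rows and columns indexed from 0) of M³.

Characteristic polynomial: μ^3 - μ^2 - 21μ + 45 = (μ - 3)^2(μ + 5), so the eigenvalues are -5, 3, 3.
μ=-5: eigenvector (1, -1, -2).
μ=3: eigenvector (2, -1, -4).
μ=3: eigenvector (0, 0, 1).
P = [[1, 2, 0], [-1, -1, 0], [-2, -4, 1]], D = diag(-5, 3, 3), P⁻¹ = [[-1, -2, 0], [1, 1, 0], [2, 0, 1]].
M³ = P·diag(-125, 27, 27)·P⁻¹ = [[179, 304, 0], [-152, -277, 0], [-304, -608, 27]].
The requested entry is -277.

-277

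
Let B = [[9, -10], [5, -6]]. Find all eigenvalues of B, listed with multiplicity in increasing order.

-1, 4

Characteristic polynomial: p(r) = r^2 - 3r - 4 = (r - 4)(r + 1).
Roots (with multiplicity): -1, 4.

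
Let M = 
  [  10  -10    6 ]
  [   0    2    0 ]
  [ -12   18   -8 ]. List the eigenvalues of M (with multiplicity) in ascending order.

-2, 2, 4

Characteristic polynomial: p(λ) = λ^3 - 4λ^2 - 4λ + 16 = (λ - 4)(λ - 2)(λ + 2).
Roots (with multiplicity): -2, 2, 4.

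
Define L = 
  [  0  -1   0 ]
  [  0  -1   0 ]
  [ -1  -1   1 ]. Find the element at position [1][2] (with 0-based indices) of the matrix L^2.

Characteristic polynomial: λ^3 - λ = λ(λ - 1)(λ + 1), so the eigenvalues are -1, 0, 1.
λ=0: eigenvector (1, 0, 1).
λ=-1: eigenvector (1, 1, 1).
λ=1: eigenvector (0, 0, 1).
P = [[1, 1, 0], [0, 1, 0], [1, 1, 1]], D = diag(0, -1, 1), P⁻¹ = [[1, -1, 0], [0, 1, 0], [-1, 0, 1]].
L² = P·diag(0, 1, 1)·P⁻¹ = [[0, 1, 0], [0, 1, 0], [-1, 1, 1]].
The requested entry is 0.

0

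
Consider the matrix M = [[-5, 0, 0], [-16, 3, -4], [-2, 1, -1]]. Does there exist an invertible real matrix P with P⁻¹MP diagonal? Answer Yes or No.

Characteristic polynomial: p(s) = s^3 + 3s^2 - 9s + 5 = (s - 1)^2(s + 5).
s = 1 has algebraic multiplicity 2; rank(M − 1I) = 2, so geometric multiplicity = 1.
Geometric multiplicity < algebraic multiplicity, so M is not diagonalizable.

No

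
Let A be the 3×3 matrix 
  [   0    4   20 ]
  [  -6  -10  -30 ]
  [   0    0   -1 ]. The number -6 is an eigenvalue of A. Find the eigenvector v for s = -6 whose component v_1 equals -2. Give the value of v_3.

A + 6I = [[6, 4, 20], [-6, -4, -30], [0, 0, 5]].
Solving (A + 6I)v = 0 gives the eigenspace spanned by (-2, 3, 0).
With v_1 = -2, v = (-2, 3, 0), so v_3 = 0.

0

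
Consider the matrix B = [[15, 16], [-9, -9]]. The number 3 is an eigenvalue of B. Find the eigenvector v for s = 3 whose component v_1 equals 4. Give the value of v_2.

B − 3I = [[12, 16], [-9, -12]].
Solving (B − 3I)v = 0 gives the eigenspace spanned by (4, -3).
With v_1 = 4, v = (4, -3), so v_2 = -3.

-3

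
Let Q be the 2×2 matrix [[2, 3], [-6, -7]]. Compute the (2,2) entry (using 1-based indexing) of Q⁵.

Characteristic polynomial: μ^2 + 5μ + 4 = (μ + 1)(μ + 4), so the eigenvalues are -4, -1.
μ=-4: eigenvector (1, -2).
μ=-1: eigenvector (1, -1).
P = [[1, 1], [-2, -1]], D = diag(-4, -1), P⁻¹ = [[-1, -1], [2, 1]].
Q⁵ = P·diag(-1024, -1)·P⁻¹ = [[1022, 1023], [-2046, -2047]].
The requested entry is -2047.

-2047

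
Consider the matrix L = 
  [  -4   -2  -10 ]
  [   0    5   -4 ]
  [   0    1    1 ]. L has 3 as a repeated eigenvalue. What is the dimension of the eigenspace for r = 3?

L − 3I = [[-7, -2, -10], [0, 2, -4], [0, 1, -2]].
This matrix has rank 2, so its null space has dimension 3 − 2 = 1.

1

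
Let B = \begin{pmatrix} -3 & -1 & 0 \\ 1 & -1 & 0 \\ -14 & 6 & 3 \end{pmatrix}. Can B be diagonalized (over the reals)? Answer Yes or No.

Characteristic polynomial: p(λ) = λ^3 + λ^2 - 8λ - 12 = (λ - 3)(λ + 2)^2.
λ = -2 has algebraic multiplicity 2; rank(B + 2I) = 2, so geometric multiplicity = 1.
Geometric multiplicity < algebraic multiplicity, so B is not diagonalizable.

No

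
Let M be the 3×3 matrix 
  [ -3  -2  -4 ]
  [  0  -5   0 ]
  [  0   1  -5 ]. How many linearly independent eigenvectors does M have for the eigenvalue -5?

M + 5I = [[2, -2, -4], [0, 0, 0], [0, 1, 0]].
This matrix has rank 2, so its null space has dimension 3 − 2 = 1.

1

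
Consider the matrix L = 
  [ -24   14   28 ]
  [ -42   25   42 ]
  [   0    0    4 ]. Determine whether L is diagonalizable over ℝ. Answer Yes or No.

Yes

Characteristic polynomial: p(λ) = λ^3 - 5λ^2 - 8λ + 48 = (λ - 4)^2(λ + 3).
λ = 4 has algebraic multiplicity 2; rank(L − 4I) = 1, so geometric multiplicity = 2.
Every eigenvalue has geometric = algebraic multiplicity, so L is diagonalizable.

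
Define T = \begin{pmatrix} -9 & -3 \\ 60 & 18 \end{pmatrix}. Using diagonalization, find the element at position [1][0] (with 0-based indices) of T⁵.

Characteristic polynomial: s^2 - 9s + 18 = (s - 6)(s - 3), so the eigenvalues are 3, 6.
s=3: eigenvector (1, -4).
s=6: eigenvector (-1, 5).
P = [[1, -1], [-4, 5]], D = diag(3, 6), P⁻¹ = [[5, 1], [4, 1]].
T⁵ = P·diag(243, 7776)·P⁻¹ = [[-29889, -7533], [150660, 37908]].
The requested entry is 150660.

150660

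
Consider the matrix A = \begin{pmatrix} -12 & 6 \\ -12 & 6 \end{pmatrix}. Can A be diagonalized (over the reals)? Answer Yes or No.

Yes

Characteristic polynomial: p(μ) = μ^2 + 6μ = μ(μ + 6).
All 2 eigenvalues are distinct, so A is diagonalizable.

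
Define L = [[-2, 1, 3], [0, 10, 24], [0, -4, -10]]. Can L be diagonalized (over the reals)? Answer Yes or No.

No

Characteristic polynomial: p(λ) = λ^3 + 2λ^2 - 4λ - 8 = (λ - 2)(λ + 2)^2.
λ = -2 has algebraic multiplicity 2; rank(L + 2I) = 2, so geometric multiplicity = 1.
Geometric multiplicity < algebraic multiplicity, so L is not diagonalizable.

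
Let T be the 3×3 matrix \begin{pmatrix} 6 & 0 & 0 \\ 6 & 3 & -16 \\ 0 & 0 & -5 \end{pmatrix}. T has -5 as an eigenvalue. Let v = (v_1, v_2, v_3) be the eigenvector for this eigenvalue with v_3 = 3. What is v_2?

T + 5I = [[11, 0, 0], [6, 8, -16], [0, 0, 0]].
Solving (T + 5I)v = 0 gives the eigenspace spanned by (0, 6, 3).
With v_3 = 3, v = (0, 6, 3), so v_2 = 6.

6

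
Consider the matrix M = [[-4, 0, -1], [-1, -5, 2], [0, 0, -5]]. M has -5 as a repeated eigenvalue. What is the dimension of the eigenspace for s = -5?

M + 5I = [[1, 0, -1], [-1, 0, 2], [0, 0, 0]].
This matrix has rank 2, so its null space has dimension 3 − 2 = 1.

1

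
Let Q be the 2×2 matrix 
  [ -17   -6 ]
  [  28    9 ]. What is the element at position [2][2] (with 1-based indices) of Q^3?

561

Characteristic polynomial: r^2 + 8r + 15 = (r + 3)(r + 5), so the eigenvalues are -5, -3.
r=-5: eigenvector (1, -2).
r=-3: eigenvector (-3, 7).
P = [[1, -3], [-2, 7]], D = diag(-5, -3), P⁻¹ = [[7, 3], [2, 1]].
Q³ = P·diag(-125, -27)·P⁻¹ = [[-713, -294], [1372, 561]].
The requested entry is 561.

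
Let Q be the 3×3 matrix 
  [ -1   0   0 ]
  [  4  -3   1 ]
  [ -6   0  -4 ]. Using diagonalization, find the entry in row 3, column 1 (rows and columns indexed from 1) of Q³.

Characteristic polynomial: r^3 + 8r^2 + 19r + 12 = (r + 1)(r + 3)(r + 4), so the eigenvalues are -4, -3, -1.
r=-1: eigenvector (1, 1, -2).
r=-3: eigenvector (0, 1, 0).
r=-4: eigenvector (0, -1, 1).
P = [[1, 0, 0], [1, 1, -1], [-2, 0, 1]], D = diag(-1, -3, -4), P⁻¹ = [[1, 0, 0], [1, 1, 1], [2, 0, 1]].
Q³ = P·diag(-1, -27, -64)·P⁻¹ = [[-1, 0, 0], [100, -27, 37], [-126, 0, -64]].
The requested entry is -126.

-126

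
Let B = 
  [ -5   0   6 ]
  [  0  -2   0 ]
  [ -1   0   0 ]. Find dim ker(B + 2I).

2

B + 2I = [[-3, 0, 6], [0, 0, 0], [-1, 0, 2]].
This matrix has rank 1, so its null space has dimension 3 − 1 = 2.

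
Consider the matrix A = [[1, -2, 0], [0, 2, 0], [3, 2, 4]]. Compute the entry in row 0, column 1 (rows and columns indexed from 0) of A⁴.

Characteristic polynomial: μ^3 - 7μ^2 + 14μ - 8 = (μ - 4)(μ - 2)(μ - 1), so the eigenvalues are 1, 2, 4.
μ=1: eigenvector (1, 0, -1).
μ=4: eigenvector (0, 0, 1).
μ=2: eigenvector (-2, 1, 2).
P = [[1, 0, -2], [0, 0, 1], [-1, 1, 2]], D = diag(1, 4, 2), P⁻¹ = [[1, 2, 0], [1, 0, 1], [0, 1, 0]].
A⁴ = P·diag(1, 256, 16)·P⁻¹ = [[1, -30, 0], [0, 16, 0], [255, 30, 256]].
The requested entry is -30.

-30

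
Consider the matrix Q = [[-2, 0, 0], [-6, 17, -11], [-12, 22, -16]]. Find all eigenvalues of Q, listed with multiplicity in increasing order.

Characteristic polynomial: p(μ) = μ^3 + μ^2 - 32μ - 60 = (μ - 6)(μ + 2)(μ + 5).
Roots (with multiplicity): -5, -2, 6.

-5, -2, 6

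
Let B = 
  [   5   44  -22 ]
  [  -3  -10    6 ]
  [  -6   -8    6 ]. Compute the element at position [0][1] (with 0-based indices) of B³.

Characteristic polynomial: λ^3 - λ^2 - 32λ + 60 = (λ - 5)(λ - 2)(λ + 6), so the eigenvalues are -6, 2, 5.
λ=5: eigenvector (1, -1, -2).
λ=2: eigenvector (0, 1, 2).
λ=-6: eigenvector (2, 0, 1).
P = [[1, 0, 2], [-1, 1, 0], [-2, 2, 1]], D = diag(5, 2, -6), P⁻¹ = [[1, 4, -2], [1, 5, -2], [0, -2, 1]].
B³ = P·diag(125, 8, -216)·P⁻¹ = [[125, 1364, -682], [-117, -460, 234], [-234, -488, 252]].
The requested entry is 1364.

1364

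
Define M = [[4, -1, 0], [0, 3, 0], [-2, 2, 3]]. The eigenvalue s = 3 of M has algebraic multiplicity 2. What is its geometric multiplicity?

M − 3I = [[1, -1, 0], [0, 0, 0], [-2, 2, 0]].
This matrix has rank 1, so its null space has dimension 3 − 1 = 2.

2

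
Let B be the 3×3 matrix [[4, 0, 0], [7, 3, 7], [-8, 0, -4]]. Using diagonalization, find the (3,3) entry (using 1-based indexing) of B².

Characteristic polynomial: λ^3 - 3λ^2 - 16λ + 48 = (λ - 4)(λ - 3)(λ + 4), so the eigenvalues are -4, 3, 4.
λ=4: eigenvector (1, 0, -1).
λ=3: eigenvector (0, 1, 0).
λ=-4: eigenvector (0, -1, 1).
P = [[1, 0, 0], [0, 1, -1], [-1, 0, 1]], D = diag(4, 3, -4), P⁻¹ = [[1, 0, 0], [1, 1, 1], [1, 0, 1]].
B² = P·diag(16, 9, 16)·P⁻¹ = [[16, 0, 0], [-7, 9, -7], [0, 0, 16]].
The requested entry is 16.

16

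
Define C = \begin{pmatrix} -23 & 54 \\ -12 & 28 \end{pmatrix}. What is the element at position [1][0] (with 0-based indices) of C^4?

Characteristic polynomial: μ^2 - 5μ + 4 = (μ - 4)(μ - 1), so the eigenvalues are 1, 4.
μ=4: eigenvector (-2, -1).
μ=1: eigenvector (9, 4).
P = [[-2, 9], [-1, 4]], D = diag(4, 1), P⁻¹ = [[4, -9], [1, -2]].
C⁴ = P·diag(256, 1)·P⁻¹ = [[-2039, 4590], [-1020, 2296]].
The requested entry is -1020.

-1020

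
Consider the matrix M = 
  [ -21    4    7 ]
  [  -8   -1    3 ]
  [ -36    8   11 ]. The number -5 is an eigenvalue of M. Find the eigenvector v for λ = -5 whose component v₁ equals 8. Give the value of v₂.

M + 5I = [[-16, 4, 7], [-8, 4, 3], [-36, 8, 16]].
Solving (M + 5I)v = 0 gives the eigenspace spanned by (8, 4, 16).
With v₁ = 8, v = (8, 4, 16), so v₂ = 4.

4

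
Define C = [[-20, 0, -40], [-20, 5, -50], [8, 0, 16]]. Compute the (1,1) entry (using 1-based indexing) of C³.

Characteristic polynomial: s^3 - s^2 - 20s = s(s - 5)(s + 4), so the eigenvalues are -4, 0, 5.
s=-4: eigenvector (5, 0, -2).
s=0: eigenvector (-2, 2, 1).
s=5: eigenvector (0, 1, 0).
P = [[5, -2, 0], [0, 2, 1], [-2, 1, 0]], D = diag(-4, 0, 5), P⁻¹ = [[1, 0, 2], [2, 0, 5], [-4, 1, -10]].
C³ = P·diag(-64, 0, 125)·P⁻¹ = [[-320, 0, -640], [-500, 125, -1250], [128, 0, 256]].
The requested entry is -320.

-320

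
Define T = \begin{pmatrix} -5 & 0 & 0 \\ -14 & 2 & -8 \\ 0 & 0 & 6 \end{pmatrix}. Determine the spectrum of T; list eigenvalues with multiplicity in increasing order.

-5, 2, 6

Characteristic polynomial: p(s) = s^3 - 3s^2 - 28s + 60 = (s - 6)(s - 2)(s + 5).
Roots (with multiplicity): -5, 2, 6.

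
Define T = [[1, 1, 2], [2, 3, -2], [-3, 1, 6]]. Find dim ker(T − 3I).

T − 3I = [[-2, 1, 2], [2, 0, -2], [-3, 1, 3]].
This matrix has rank 2, so its null space has dimension 3 − 2 = 1.

1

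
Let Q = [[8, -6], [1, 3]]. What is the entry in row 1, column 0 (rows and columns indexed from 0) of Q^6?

Characteristic polynomial: t^2 - 11t + 30 = (t - 6)(t - 5), so the eigenvalues are 5, 6.
t=6: eigenvector (3, 1).
t=5: eigenvector (2, 1).
P = [[3, 2], [1, 1]], D = diag(6, 5), P⁻¹ = [[1, -2], [-1, 3]].
Q⁶ = P·diag(46656, 15625)·P⁻¹ = [[108718, -186186], [31031, -46437]].
The requested entry is 31031.

31031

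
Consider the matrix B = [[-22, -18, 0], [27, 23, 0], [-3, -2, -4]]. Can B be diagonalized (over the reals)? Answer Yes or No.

No

Characteristic polynomial: p(s) = s^3 + 3s^2 - 24s - 80 = (s - 5)(s + 4)^2.
s = -4 has algebraic multiplicity 2; rank(B + 4I) = 2, so geometric multiplicity = 1.
Geometric multiplicity < algebraic multiplicity, so B is not diagonalizable.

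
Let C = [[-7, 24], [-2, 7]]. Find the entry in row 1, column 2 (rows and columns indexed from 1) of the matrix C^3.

Characteristic polynomial: s^2 - 1 = (s - 1)(s + 1), so the eigenvalues are -1, 1.
s=1: eigenvector (3, 1).
s=-1: eigenvector (4, 1).
P = [[3, 4], [1, 1]], D = diag(1, -1), P⁻¹ = [[-1, 4], [1, -3]].
C³ = P·diag(1, -1)·P⁻¹ = [[-7, 24], [-2, 7]].
The requested entry is 24.

24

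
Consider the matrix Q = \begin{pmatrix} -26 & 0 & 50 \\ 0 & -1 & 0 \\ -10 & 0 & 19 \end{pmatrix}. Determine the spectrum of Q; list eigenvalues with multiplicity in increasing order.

Characteristic polynomial: p(λ) = λ^3 + 8λ^2 + 13λ + 6 = (λ + 1)^2(λ + 6).
Roots (with multiplicity): -6, -1, -1.

-6, -1, -1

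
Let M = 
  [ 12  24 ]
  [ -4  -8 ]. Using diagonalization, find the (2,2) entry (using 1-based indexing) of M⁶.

-8192

Characteristic polynomial: s^2 - 4s = s(s - 4), so the eigenvalues are 0, 4.
s=0: eigenvector (-2, 1).
s=4: eigenvector (-3, 1).
P = [[-2, -3], [1, 1]], D = diag(0, 4), P⁻¹ = [[1, 3], [-1, -2]].
M⁶ = P·diag(0, 4096)·P⁻¹ = [[12288, 24576], [-4096, -8192]].
The requested entry is -8192.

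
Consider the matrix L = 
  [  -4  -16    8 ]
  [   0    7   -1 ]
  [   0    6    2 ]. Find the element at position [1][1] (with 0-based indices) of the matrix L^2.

Characteristic polynomial: s^3 - 5s^2 - 16s + 80 = (s - 5)(s - 4)(s + 4), so the eigenvalues are -4, 4, 5.
s=-4: eigenvector (1, 0, 0).
s=5: eigenvector (0, 1, 2).
s=4: eigenvector (1, 1, 3).
P = [[1, 0, 1], [0, 1, 1], [0, 2, 3]], D = diag(-4, 5, 4), P⁻¹ = [[1, 2, -1], [0, 3, -1], [0, -2, 1]].
L² = P·diag(16, 25, 16)·P⁻¹ = [[16, 0, 0], [0, 43, -9], [0, 54, -2]].
The requested entry is 43.

43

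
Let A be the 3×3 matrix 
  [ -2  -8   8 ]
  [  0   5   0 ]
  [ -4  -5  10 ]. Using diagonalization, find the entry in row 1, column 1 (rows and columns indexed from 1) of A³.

-200

Characteristic polynomial: λ^3 - 13λ^2 + 52λ - 60 = (λ - 6)(λ - 5)(λ - 2), so the eigenvalues are 2, 5, 6.
λ=6: eigenvector (1, 0, 1).
λ=2: eigenvector (-2, 0, -1).
λ=5: eigenvector (0, 1, 1).
P = [[1, -2, 0], [0, 0, 1], [1, -1, 1]], D = diag(6, 2, 5), P⁻¹ = [[-1, -2, 2], [-1, -1, 1], [0, 1, 0]].
A³ = P·diag(216, 8, 125)·P⁻¹ = [[-200, -416, 416], [0, 125, 0], [-208, -299, 424]].
The requested entry is -200.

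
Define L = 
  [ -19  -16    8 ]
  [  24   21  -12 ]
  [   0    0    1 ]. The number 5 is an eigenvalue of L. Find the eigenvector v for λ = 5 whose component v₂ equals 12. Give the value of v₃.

L − 5I = [[-24, -16, 8], [24, 16, -12], [0, 0, -4]].
Solving (L − 5I)v = 0 gives the eigenspace spanned by (-8, 12, 0).
With v₂ = 12, v = (-8, 12, 0), so v₃ = 0.

0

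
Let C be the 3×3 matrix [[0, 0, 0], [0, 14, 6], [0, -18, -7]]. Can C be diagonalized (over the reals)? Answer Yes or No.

Characteristic polynomial: p(s) = s^3 - 7s^2 + 10s = s(s - 5)(s - 2).
All 3 eigenvalues are distinct, so C is diagonalizable.

Yes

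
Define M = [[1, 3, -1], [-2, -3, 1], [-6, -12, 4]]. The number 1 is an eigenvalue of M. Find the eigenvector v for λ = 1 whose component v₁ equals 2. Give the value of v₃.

-12

M − 1I = [[0, 3, -1], [-2, -4, 1], [-6, -12, 3]].
Solving (M − 1I)v = 0 gives the eigenspace spanned by (2, -4, -12).
With v₁ = 2, v = (2, -4, -12), so v₃ = -12.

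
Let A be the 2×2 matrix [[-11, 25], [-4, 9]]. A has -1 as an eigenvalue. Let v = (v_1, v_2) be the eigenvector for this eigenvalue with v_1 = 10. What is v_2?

A + 1I = [[-10, 25], [-4, 10]].
Solving (A + 1I)v = 0 gives the eigenspace spanned by (10, 4).
With v_1 = 10, v = (10, 4), so v_2 = 4.

4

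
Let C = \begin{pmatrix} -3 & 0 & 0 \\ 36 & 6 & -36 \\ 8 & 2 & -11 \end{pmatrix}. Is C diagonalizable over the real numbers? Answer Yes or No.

Characteristic polynomial: p(s) = s^3 + 8s^2 + 21s + 18 = (s + 2)(s + 3)^2.
s = -3 has algebraic multiplicity 2; rank(C + 3I) = 1, so geometric multiplicity = 2.
Every eigenvalue has geometric = algebraic multiplicity, so C is diagonalizable.

Yes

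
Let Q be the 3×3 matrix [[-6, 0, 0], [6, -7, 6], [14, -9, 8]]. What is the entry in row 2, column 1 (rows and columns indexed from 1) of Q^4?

Characteristic polynomial: μ^3 + 5μ^2 - 8μ - 12 = (μ - 2)(μ + 1)(μ + 6), so the eigenvalues are -6, -1, 2.
μ=-6: eigenvector (1, 0, -1).
μ=2: eigenvector (0, 2, 3).
μ=-1: eigenvector (0, 1, 1).
P = [[1, 0, 0], [0, 2, 1], [-1, 3, 1]], D = diag(-6, 2, -1), P⁻¹ = [[1, 0, 0], [1, -1, 1], [-2, 3, -2]].
Q⁴ = P·diag(1296, 16, 1)·P⁻¹ = [[1296, 0, 0], [30, -29, 30], [-1250, -45, 46]].
The requested entry is 30.

30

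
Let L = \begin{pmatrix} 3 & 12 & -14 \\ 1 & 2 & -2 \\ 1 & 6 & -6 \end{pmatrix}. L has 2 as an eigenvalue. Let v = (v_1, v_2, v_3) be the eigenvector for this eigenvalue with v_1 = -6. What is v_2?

-3

L − 2I = [[1, 12, -14], [1, 0, -2], [1, 6, -8]].
Solving (L − 2I)v = 0 gives the eigenspace spanned by (-6, -3, -3).
With v_1 = -6, v = (-6, -3, -3), so v_2 = -3.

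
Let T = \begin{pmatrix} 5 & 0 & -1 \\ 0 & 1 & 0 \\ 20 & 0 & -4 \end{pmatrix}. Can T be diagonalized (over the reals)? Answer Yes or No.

Yes

Characteristic polynomial: p(μ) = μ^3 - 2μ^2 + μ = μ(μ - 1)^2.
μ = 1 has algebraic multiplicity 2; rank(T − 1I) = 1, so geometric multiplicity = 2.
Every eigenvalue has geometric = algebraic multiplicity, so T is diagonalizable.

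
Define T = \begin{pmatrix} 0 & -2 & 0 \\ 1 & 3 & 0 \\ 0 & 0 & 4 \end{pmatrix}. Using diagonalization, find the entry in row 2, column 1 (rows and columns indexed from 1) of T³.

Characteristic polynomial: μ^3 - 7μ^2 + 14μ - 8 = (μ - 4)(μ - 2)(μ - 1), so the eigenvalues are 1, 2, 4.
μ=1: eigenvector (2, -1, 0).
μ=2: eigenvector (-1, 1, 0).
μ=4: eigenvector (0, 0, 1).
P = [[2, -1, 0], [-1, 1, 0], [0, 0, 1]], D = diag(1, 2, 4), P⁻¹ = [[1, 1, 0], [1, 2, 0], [0, 0, 1]].
T³ = P·diag(1, 8, 64)·P⁻¹ = [[-6, -14, 0], [7, 15, 0], [0, 0, 64]].
The requested entry is 7.

7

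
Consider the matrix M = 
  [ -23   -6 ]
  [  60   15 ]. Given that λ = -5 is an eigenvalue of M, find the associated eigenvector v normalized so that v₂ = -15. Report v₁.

5

M + 5I = [[-18, -6], [60, 20]].
Solving (M + 5I)v = 0 gives the eigenspace spanned by (5, -15).
With v₂ = -15, v = (5, -15), so v₁ = 5.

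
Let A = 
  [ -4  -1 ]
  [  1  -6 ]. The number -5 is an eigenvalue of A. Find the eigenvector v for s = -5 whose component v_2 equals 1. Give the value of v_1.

A + 5I = [[1, -1], [1, -1]].
Solving (A + 5I)v = 0 gives the eigenspace spanned by (1, 1).
With v_2 = 1, v = (1, 1), so v_1 = 1.

1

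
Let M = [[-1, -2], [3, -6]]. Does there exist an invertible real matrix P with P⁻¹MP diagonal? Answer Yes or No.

Characteristic polynomial: p(λ) = λ^2 + 7λ + 12 = (λ + 3)(λ + 4).
All 2 eigenvalues are distinct, so M is diagonalizable.

Yes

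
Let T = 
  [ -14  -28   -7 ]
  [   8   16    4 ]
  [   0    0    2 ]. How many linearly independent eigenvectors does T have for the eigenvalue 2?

1

T − 2I = [[-16, -28, -7], [8, 14, 4], [0, 0, 0]].
This matrix has rank 2, so its null space has dimension 3 − 2 = 1.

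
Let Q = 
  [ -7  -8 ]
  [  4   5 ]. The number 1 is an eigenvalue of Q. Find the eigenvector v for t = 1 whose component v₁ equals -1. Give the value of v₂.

1

Q − 1I = [[-8, -8], [4, 4]].
Solving (Q − 1I)v = 0 gives the eigenspace spanned by (-1, 1).
With v₁ = -1, v = (-1, 1), so v₂ = 1.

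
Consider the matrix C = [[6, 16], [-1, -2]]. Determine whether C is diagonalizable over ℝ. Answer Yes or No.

No

Characteristic polynomial: p(s) = s^2 - 4s + 4 = (s - 2)^2.
s = 2 has algebraic multiplicity 2; rank(C − 2I) = 1, so geometric multiplicity = 1.
Geometric multiplicity < algebraic multiplicity, so C is not diagonalizable.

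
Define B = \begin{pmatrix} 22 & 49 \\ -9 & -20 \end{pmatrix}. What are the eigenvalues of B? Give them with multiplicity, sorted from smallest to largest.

Characteristic polynomial: p(λ) = λ^2 - 2λ + 1 = (λ - 1)^2.
Roots (with multiplicity): 1, 1.

1, 1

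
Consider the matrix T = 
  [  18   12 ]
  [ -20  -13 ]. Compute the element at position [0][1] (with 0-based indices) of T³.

Characteristic polynomial: μ^2 - 5μ + 6 = (μ - 3)(μ - 2), so the eigenvalues are 2, 3.
μ=3: eigenvector (4, -5).
μ=2: eigenvector (-3, 4).
P = [[4, -3], [-5, 4]], D = diag(3, 2), P⁻¹ = [[4, 3], [5, 4]].
T³ = P·diag(27, 8)·P⁻¹ = [[312, 228], [-380, -277]].
The requested entry is 228.

228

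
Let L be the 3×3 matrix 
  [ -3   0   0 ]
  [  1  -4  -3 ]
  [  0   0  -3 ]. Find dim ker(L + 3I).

L + 3I = [[0, 0, 0], [1, -1, -3], [0, 0, 0]].
This matrix has rank 1, so its null space has dimension 3 − 1 = 2.

2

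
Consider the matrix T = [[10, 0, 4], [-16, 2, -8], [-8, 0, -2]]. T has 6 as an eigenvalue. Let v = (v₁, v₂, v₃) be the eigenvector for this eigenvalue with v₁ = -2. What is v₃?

T − 6I = [[4, 0, 4], [-16, -4, -8], [-8, 0, -8]].
Solving (T − 6I)v = 0 gives the eigenspace spanned by (-2, 4, 2).
With v₁ = -2, v = (-2, 4, 2), so v₃ = 2.

2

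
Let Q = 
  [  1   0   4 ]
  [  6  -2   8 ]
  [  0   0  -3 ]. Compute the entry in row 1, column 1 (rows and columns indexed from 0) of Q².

4

Characteristic polynomial: r^3 + 4r^2 + r - 6 = (r - 1)(r + 2)(r + 3), so the eigenvalues are -3, -2, 1.
r=1: eigenvector (1, 2, 0).
r=-2: eigenvector (0, 1, 0).
r=-3: eigenvector (-1, -2, 1).
P = [[1, 0, -1], [2, 1, -2], [0, 0, 1]], D = diag(1, -2, -3), P⁻¹ = [[1, 0, 1], [-2, 1, 0], [0, 0, 1]].
Q² = P·diag(1, 4, 9)·P⁻¹ = [[1, 0, -8], [-6, 4, -16], [0, 0, 9]].
The requested entry is 4.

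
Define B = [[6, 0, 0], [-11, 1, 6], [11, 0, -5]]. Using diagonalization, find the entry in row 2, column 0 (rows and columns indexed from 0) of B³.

341

Characteristic polynomial: μ^3 - 2μ^2 - 29μ + 30 = (μ - 6)(μ - 1)(μ + 5), so the eigenvalues are -5, 1, 6.
μ=6: eigenvector (1, -1, 1).
μ=1: eigenvector (0, 1, 0).
μ=-5: eigenvector (0, -1, 1).
P = [[1, 0, 0], [-1, 1, -1], [1, 0, 1]], D = diag(6, 1, -5), P⁻¹ = [[1, 0, 0], [0, 1, 1], [-1, 0, 1]].
B³ = P·diag(216, 1, -125)·P⁻¹ = [[216, 0, 0], [-341, 1, 126], [341, 0, -125]].
The requested entry is 341.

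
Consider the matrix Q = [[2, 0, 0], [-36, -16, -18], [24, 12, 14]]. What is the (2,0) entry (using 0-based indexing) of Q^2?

Characteristic polynomial: t^3 - 12t + 16 = (t - 2)^2(t + 4), so the eigenvalues are -4, 2, 2.
t=2: eigenvector (1, -6, 4).
t=-4: eigenvector (0, 3, -2).
t=2: eigenvector (0, -1, 1).
P = [[1, 0, 0], [-6, 3, -1], [4, -2, 1]], D = diag(2, -4, 2), P⁻¹ = [[1, 0, 0], [2, 1, 1], [0, 2, 3]].
Q² = P·diag(4, 16, 4)·P⁻¹ = [[4, 0, 0], [72, 40, 36], [-48, -24, -20]].
The requested entry is -48.

-48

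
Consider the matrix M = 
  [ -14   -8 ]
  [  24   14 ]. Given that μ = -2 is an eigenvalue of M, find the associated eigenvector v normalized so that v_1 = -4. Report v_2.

6

M + 2I = [[-12, -8], [24, 16]].
Solving (M + 2I)v = 0 gives the eigenspace spanned by (-4, 6).
With v_1 = -4, v = (-4, 6), so v_2 = 6.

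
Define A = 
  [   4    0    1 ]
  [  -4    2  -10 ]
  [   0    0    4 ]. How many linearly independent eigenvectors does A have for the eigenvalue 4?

1

A − 4I = [[0, 0, 1], [-4, -2, -10], [0, 0, 0]].
This matrix has rank 2, so its null space has dimension 3 − 2 = 1.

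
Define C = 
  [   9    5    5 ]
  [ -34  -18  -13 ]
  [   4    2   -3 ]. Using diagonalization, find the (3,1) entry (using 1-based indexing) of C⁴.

Characteristic polynomial: s^3 + 12s^2 + 41s + 30 = (s + 1)(s + 5)(s + 6), so the eigenvalues are -6, -5, -1.
s=-6: eigenvector (-1, 5, -2).
s=-1: eigenvector (1, -2, 0).
s=-5: eigenvector (0, -1, 1).
P = [[-1, 1, 0], [5, -2, -1], [-2, 0, 1]], D = diag(-6, -1, -5), P⁻¹ = [[2, 1, 1], [3, 1, 1], [4, 2, 3]].
C⁴ = P·diag(1296, 1, 625)·P⁻¹ = [[-2589, -1295, -1295], [10454, 5228, 4603], [-2684, -1342, -717]].
The requested entry is -2684.

-2684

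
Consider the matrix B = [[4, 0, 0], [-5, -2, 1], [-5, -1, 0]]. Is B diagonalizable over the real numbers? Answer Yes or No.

No

Characteristic polynomial: p(μ) = μ^3 - 2μ^2 - 7μ - 4 = (μ - 4)(μ + 1)^2.
μ = -1 has algebraic multiplicity 2; rank(B + 1I) = 2, so geometric multiplicity = 1.
Geometric multiplicity < algebraic multiplicity, so B is not diagonalizable.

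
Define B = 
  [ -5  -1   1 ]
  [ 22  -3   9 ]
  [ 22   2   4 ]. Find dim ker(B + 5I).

1

B + 5I = [[0, -1, 1], [22, 2, 9], [22, 2, 9]].
This matrix has rank 2, so its null space has dimension 3 − 2 = 1.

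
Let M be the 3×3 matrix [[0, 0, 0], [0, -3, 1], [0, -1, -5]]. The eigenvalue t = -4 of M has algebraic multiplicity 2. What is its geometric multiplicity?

1

M + 4I = [[4, 0, 0], [0, 1, 1], [0, -1, -1]].
This matrix has rank 2, so its null space has dimension 3 − 2 = 1.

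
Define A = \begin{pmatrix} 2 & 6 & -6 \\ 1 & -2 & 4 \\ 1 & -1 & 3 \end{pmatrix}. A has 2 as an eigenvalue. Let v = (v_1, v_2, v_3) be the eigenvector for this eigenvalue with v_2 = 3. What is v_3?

A − 2I = [[0, 6, -6], [1, -4, 4], [1, -1, 1]].
Solving (A − 2I)v = 0 gives the eigenspace spanned by (0, 3, 3).
With v_2 = 3, v = (0, 3, 3), so v_3 = 3.

3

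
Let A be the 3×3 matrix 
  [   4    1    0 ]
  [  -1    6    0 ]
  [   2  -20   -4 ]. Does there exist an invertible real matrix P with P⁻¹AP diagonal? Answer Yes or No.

No

Characteristic polynomial: p(λ) = λ^3 - 6λ^2 - 15λ + 100 = (λ - 5)^2(λ + 4).
λ = 5 has algebraic multiplicity 2; rank(A − 5I) = 2, so geometric multiplicity = 1.
Geometric multiplicity < algebraic multiplicity, so A is not diagonalizable.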